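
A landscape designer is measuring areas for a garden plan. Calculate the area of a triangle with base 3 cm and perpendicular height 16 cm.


Shape: triangle
Base b = 3 cm, Height h = 16 cm
Formula: A = (1/2) * b * h
A = 0.5 * 3 * 16
A = 0.5 * 48
A = 24
24 cm^2


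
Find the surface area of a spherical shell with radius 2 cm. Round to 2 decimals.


Shape: sphere
Radius r = 2 cm
Formula: SA = 4 * pi * r^2
r^2 = 4
SA = 4 * pi * 4
SA = 16 * pi
SA = 50.27
50.27 cm^2


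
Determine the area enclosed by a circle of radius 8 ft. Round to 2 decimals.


Shape: circle
Radius r = 8 ft
Formula: A = pi * r^2
r^2 = 8^2 = 64
A = pi * 64
A = 201.06
201.06 ft^2


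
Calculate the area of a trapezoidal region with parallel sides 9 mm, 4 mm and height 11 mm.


Shape: trapezoid
Parallel sides a = 9 mm, b = 4 mm; Height h = 11 mm
Formula: A = (a + b) * h / 2
a + b = 9 + 4 = 13
A = 13 * 11 / 2
A = 143 / 2
A = 71.5
71.5 mm^2


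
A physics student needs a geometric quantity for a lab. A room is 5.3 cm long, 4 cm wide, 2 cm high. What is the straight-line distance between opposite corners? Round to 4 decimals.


Shape: rectangular box (space diagonal)
l = 5.3 cm, w = 4 cm, h = 2 cm
Visualize: the diagonal of the base, then a right triangle with that diagonal and the height.
Formula: d = sqrt(l^2 + w^2 + h^2)
l^2 + w^2 + h^2 = 28.09 + 16 + 4 = 48.09
d = sqrt(48.09)
d = 6.9347
6.9347 cm


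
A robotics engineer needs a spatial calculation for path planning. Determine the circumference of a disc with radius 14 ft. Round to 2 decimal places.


Shape: circle
Radius r = 14 ft
Formula: C = 2 * pi * r
C = 2 * pi * 14
C = 28 * pi
C = 87.96
87.96 ft


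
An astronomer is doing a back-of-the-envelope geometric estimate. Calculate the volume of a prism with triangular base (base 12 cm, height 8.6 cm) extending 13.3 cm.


Shape: triangular prism
Triangle base = 12 cm, triangle height = 8.6 cm, prism length L = 13.3 cm
Formula: V = (1/2 * b * h_tri) * L
Cross-section area = 0.5 * 12 * 8.6 = 51.6
V = 51.6 * 13.3
V = 686.28
686.28 cm^3


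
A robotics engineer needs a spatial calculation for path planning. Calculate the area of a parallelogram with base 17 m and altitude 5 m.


Shape: parallelogram
Base b = 17 m, Height h = 5 m
Formula: A = b * h
A = 17 * 5
A = 85
85 m^2


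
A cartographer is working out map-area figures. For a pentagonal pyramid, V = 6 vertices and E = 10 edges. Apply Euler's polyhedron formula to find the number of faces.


Polyhedron: pentagonal pyramid
Euler's formula for convex polyhedra: V - E + F = 2
Given: V = 6 vertices and E = 10 edges
Solve for F:
F = 2 + E - V = 2 + 10 - 6 = 6
6 faces


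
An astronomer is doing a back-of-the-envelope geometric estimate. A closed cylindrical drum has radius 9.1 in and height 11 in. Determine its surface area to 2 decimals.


Shape: closed cylinder
Radius r = 9.1 in, Height h = 11 in
Formula: SA = 2*pi*r^2 + 2*pi*r*h = 2*pi*r*(r + h)
r + h = 20.1
2 * r * (r + h) = 2 * 9.1 * 20.1 = 365.82
SA = 365.82 * pi
SA = 1149.26
1149.26 in^2


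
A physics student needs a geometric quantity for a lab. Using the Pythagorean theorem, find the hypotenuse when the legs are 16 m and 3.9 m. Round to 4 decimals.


Shape: right triangle
Legs a = 16 m, b = 3.9 m
Formula: c = sqrt(a^2 + b^2)
a^2 = 256, b^2 = 15.21
a^2 + b^2 = 271.21
c = sqrt(271.21)
c = 16.4685
16.4685 m


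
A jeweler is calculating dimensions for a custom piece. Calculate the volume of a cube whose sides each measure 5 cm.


Shape: cube
Side s = 5 cm
Formula: V = s^3
V = 5 * 5 * 5
V = 25 * 5
V = 125
125 cm^3


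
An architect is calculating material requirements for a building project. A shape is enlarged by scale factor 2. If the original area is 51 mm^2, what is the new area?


Linear scale factor k = 2
Original area = 51 mm^2
Rule: under a linear scaling by k, areas scale by k^2.
k^2 = 2^2 = 4
New area = 51 * 4
New area = 204
204 mm^2


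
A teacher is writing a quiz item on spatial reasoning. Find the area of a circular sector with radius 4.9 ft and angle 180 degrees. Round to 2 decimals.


Shape: circular sector
Radius r = 4.9 ft, Angle = 180 degrees
Formula: A = (angle/360) * pi * r^2
r^2 = 24.01
Fraction of circle = 180/360
A = (180/360) * pi * 24.01
A = 12.005 * pi
A = 37.71
37.71 ft^2


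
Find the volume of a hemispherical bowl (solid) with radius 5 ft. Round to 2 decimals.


Shape: hemisphere (half of a sphere)
Radius r = 5 ft
Formula: V = (1/2) * (4/3) * pi * r^3 = (2/3) * pi * r^3
r^3 = 125
(2/3) * 125 = 83.333333
V = 83.333333 * pi
V = 261.8
261.8 ft^3


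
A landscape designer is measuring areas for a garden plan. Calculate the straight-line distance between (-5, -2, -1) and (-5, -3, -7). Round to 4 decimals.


3D distance between two points
P1 = (-5, -2, -1), P2 = (-5, -3, -7)
Formula: d = sqrt((x2-x1)^2 + (y2-y1)^2 + (z2-z1)^2)
dx = -5 - -5 = 0
dy = -3 - -2 = -1
dz = -7 - -1 = -6
dx^2 + dy^2 + dz^2 = 0 + 1 + 36 = 37
d = sqrt(37)
d = 6.0828
6.0828 units


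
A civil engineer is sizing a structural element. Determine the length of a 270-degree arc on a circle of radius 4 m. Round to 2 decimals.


Shape: circular arc
Radius r = 4 m, Angle = 270 degrees
Formula: L = (angle/360) * 2 * pi * r
2 * pi * r = 8 * pi
L = (270/360) * 8 * pi
L = 6 * pi
L = 18.85
18.85 m


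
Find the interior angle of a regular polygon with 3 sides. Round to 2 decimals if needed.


Shape: regular triangle (3 sides)
Formula: interior angle = (n - 2) * 180 / n
(n - 2) = 1
(n - 2) * 180 = 180
angle = 180 / 3
angle = 60
60 degrees


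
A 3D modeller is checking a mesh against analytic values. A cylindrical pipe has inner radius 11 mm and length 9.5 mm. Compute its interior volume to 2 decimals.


Shape: cylinder
Radius r = 11 mm, Height h = 9.5 mm
Formula: V = pi * r^2 * h
r^2 = 121
V = pi * 121 * 9.5
V = 1149.5 * pi
V = 3611.26
3611.26 mm^3


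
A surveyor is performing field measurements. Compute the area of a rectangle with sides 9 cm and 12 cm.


Shape: rectangle
Length l = 9 cm, Width w = 12 cm
Formula: A = l * w
A = 9 * 12
A = 108
108 cm^2


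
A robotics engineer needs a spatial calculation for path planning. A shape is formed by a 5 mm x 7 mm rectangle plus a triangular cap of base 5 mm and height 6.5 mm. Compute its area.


Composite shape: rectangle + triangle
Rectangle area = 5 * 7 = 35
Triangle area = 0.5 * 5 * 6.5 = 16.25
Total = 35 + 16.25
Total = 51.25
51.25 mm^2


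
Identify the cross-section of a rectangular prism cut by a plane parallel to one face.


Solid: rectangular prism
Cutting plane: parallel to one face
Visualize the intersection of the plane with the solid's surface.
The boundary of the cut region is a rectangle.
rectangle


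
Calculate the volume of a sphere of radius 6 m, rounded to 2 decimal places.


Shape: sphere
Radius r = 6 m
Formula: V = (4/3) * pi * r^3
r^3 = 216
(4/3) * 216 = 288
V = 288 * pi
V = 904.78
904.78 m^3


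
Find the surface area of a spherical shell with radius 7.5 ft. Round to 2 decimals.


Shape: sphere
Radius r = 7.5 ft
Formula: SA = 4 * pi * r^2
r^2 = 56.25
SA = 4 * pi * 56.25
SA = 225 * pi
SA = 706.86
706.86 ft^2


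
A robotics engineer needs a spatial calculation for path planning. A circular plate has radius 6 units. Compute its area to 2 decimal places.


Shape: circle
Radius r = 6 units
Formula: A = pi * r^2
r^2 = 6^2 = 36
A = pi * 36
A = 113.1
113.1 units^2


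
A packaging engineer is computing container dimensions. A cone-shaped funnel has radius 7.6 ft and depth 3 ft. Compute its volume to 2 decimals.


Shape: cone
Radius r = 7.6 ft, Height h = 3 ft
Formula: V = (1/3) * pi * r^2 * h
r^2 = 57.76
pi * r^2 * h = pi * 57.76 * 3 = 173.28 * pi
V = 173.28 * pi / 3
V = 181.46
181.46 ft^3


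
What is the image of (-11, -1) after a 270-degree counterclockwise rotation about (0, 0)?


Transformation: rotation about the origin
Original point: (-11, -1)
Rule for 270 deg counterclockwise: (x, y) -> (y, -x)
Apply: (-11, -1) -> (-1, 11)
(-1, 11)


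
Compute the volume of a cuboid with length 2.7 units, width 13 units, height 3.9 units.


Shape: rectangular prism
l = 2.7 units, w = 13 units, h = 3.9 units
Formula: V = l * w * h
V = 2.7 * 13 * 3.9
V = 35.1 * 3.9
V = 136.89
136.89 units^3


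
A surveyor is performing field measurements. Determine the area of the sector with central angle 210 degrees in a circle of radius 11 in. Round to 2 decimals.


Shape: circular sector
Radius r = 11 in, Angle = 210 degrees
Formula: A = (angle/360) * pi * r^2
r^2 = 121
Fraction of circle = 210/360
A = (210/360) * pi * 121
A = 70.583333 * pi
A = 221.74
221.74 in^2


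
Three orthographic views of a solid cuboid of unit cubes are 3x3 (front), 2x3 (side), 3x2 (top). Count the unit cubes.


Orthographic views of a solid rectangular block:
Front view 3 x 3 -> length = 3, height = 3
Side view 2 x 3 -> width = 2, height = 3 (consistent)
Top view 3 x 2 -> confirms length = 3, width = 2
The block is 3 x 2 x 3.
Total unit cubes = 3 * 2 * 3 = 18
18 unit cubes


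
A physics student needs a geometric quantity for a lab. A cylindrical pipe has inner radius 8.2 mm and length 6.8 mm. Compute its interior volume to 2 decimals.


Shape: cylinder
Radius r = 8.2 mm, Height h = 6.8 mm
Formula: V = pi * r^2 * h
r^2 = 67.24
V = pi * 67.24 * 6.8
V = 457.232 * pi
V = 1436.44
1436.44 mm^3


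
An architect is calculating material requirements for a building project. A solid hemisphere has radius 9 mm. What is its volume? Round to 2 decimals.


Shape: hemisphere (half of a sphere)
Radius r = 9 mm
Formula: V = (1/2) * (4/3) * pi * r^3 = (2/3) * pi * r^3
r^3 = 729
(2/3) * 729 = 486
V = 486 * pi
V = 1526.81
1526.81 mm^3


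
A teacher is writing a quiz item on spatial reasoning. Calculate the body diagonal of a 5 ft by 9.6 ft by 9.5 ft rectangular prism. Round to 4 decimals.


Shape: rectangular box (space diagonal)
l = 5 ft, w = 9.6 ft, h = 9.5 ft
Visualize: the diagonal of the base, then a right triangle with that diagonal and the height.
Formula: d = sqrt(l^2 + w^2 + h^2)
l^2 + w^2 + h^2 = 25 + 92.16 + 90.25 = 207.41
d = sqrt(207.41)
d = 14.4017
14.4017 ft


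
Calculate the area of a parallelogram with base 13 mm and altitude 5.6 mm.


Shape: parallelogram
Base b = 13 mm, Height h = 5.6 mm
Formula: A = b * h
A = 13 * 5.6
A = 72.8
72.8 mm^2


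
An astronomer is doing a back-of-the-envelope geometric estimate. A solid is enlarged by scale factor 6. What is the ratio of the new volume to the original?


Linear scale factor k = 6
Rule: under a linear scaling by k, volumes scale by k^3.
k^3 = 6 * 6 * 6
k^3 = 36 * 6
k^3 = 216
Volume scales by a factor of 216.
216 (dimensionless)


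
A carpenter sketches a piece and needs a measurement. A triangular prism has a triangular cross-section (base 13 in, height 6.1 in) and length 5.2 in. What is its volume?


Shape: triangular prism
Triangle base = 13 in, triangle height = 6.1 in, prism length L = 5.2 in
Formula: V = (1/2 * b * h_tri) * L
Cross-section area = 0.5 * 13 * 6.1 = 39.65
V = 39.65 * 5.2
V = 206.18
206.18 in^3


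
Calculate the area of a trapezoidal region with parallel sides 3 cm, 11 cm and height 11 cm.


Shape: trapezoid
Parallel sides a = 3 cm, b = 11 cm; Height h = 11 cm
Formula: A = (a + b) * h / 2
a + b = 3 + 11 = 14
A = 14 * 11 / 2
A = 154 / 2
A = 77
77 cm^2


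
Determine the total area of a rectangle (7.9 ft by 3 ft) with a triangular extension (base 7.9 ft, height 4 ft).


Composite shape: rectangle + triangle
Rectangle area = 7.9 * 3 = 23.7
Triangle area = 0.5 * 7.9 * 4 = 15.8
Total = 23.7 + 15.8
Total = 39.5
39.5 ft^2


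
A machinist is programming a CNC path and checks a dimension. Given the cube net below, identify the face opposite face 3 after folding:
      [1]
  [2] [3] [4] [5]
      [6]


Net: cross layout. Take square 3 as the base (bottom).
Fold the four squares in the horizontal row up around 3: 2 -> left, 4 -> right, 5 wraps to the top.
Fold 1 and 6 up from 3: 1 -> back, 6 -> front.
Opposite pairs are therefore: (1, 6), (2, 4), (3, 5).
Face 3 is opposite face 5.
face 5


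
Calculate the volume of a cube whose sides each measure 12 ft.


Shape: cube
Side s = 12 ft
Formula: V = s^3
V = 12 * 12 * 12
V = 144 * 12
V = 1728
1728 ft^3


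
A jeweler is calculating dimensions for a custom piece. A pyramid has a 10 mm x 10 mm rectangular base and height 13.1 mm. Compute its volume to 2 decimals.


Shape: rectangular pyramid
Base: 10 mm x 10 mm, Height h = 13.1 mm
Formula: V = (1/3) * base_area * h
base_area = 10 * 10 = 100
base_area * h = 100 * 13.1 = 1310
V = 1310 / 3
V = 436.67
436.67 mm^3


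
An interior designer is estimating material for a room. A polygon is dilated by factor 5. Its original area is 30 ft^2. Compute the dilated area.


Linear scale factor k = 5
Original area = 30 ft^2
Rule: under a linear scaling by k, areas scale by k^2.
k^2 = 5^2 = 25
New area = 30 * 25
New area = 750
750 ft^2


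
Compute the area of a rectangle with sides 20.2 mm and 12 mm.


Shape: rectangle
Length l = 20.2 mm, Width w = 12 mm
Formula: A = l * w
A = 20.2 * 12
A = 242.4
242.4 mm^2


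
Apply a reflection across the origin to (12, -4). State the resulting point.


Transformation: reflection
Original point: (12, -4)
Rule for reflection through the origin: (x, y) -> (-x, -y)
Apply: (12, -4) -> (-12, 4)
(-12, 4)


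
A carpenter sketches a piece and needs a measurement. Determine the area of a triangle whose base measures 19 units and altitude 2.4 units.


Shape: triangle
Base b = 19 units, Height h = 2.4 units
Formula: A = (1/2) * b * h
A = 0.5 * 19 * 2.4
A = 0.5 * 45.6
A = 22.8
22.8 units^2


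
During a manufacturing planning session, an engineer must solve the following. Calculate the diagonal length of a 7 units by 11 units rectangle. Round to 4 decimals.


Shape: rectangle (diagonal via Pythagoras)
Sides: 7 units and 11 units
Formula: d = sqrt(l^2 + w^2)
l^2 = 49, w^2 = 121
l^2 + w^2 = 170
d = sqrt(170)
d = 13.0384
13.0384 units


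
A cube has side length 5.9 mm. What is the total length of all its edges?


Shape: cube
Side s = 5.9 mm
A cube has 12 edges, all equal.
Formula: total edge length = 12 * s
Total = 12 * 5.9
Total = 70.8
70.8 mm


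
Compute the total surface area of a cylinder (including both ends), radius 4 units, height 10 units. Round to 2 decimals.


Shape: closed cylinder
Radius r = 4 units, Height h = 10 units
Formula: SA = 2*pi*r^2 + 2*pi*r*h = 2*pi*r*(r + h)
r + h = 14
2 * r * (r + h) = 2 * 4 * 14 = 112
SA = 112 * pi
SA = 351.86
351.86 units^2


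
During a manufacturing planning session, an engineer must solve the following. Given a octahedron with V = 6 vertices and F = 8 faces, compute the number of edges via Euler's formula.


Polyhedron: octahedron
Euler's formula for convex polyhedra: V - E + F = 2
Given: V = 6 vertices and F = 8 faces
Solve for E:
E = V + F - 2 = 6 + 8 - 2 = 12
12 edges


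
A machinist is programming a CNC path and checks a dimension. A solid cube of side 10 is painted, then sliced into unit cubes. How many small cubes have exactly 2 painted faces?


Large cube: 10 x 10 x 10, cut into unit cubes.
n = 10, so n - 2 = 8
Cubes with 2 painted faces lie along the edges, excluding corners.
A cube has 12 edges; each contributes (n - 2) = 8 such cubes.
Count = 12 * 8 = 96
96 unit cubes


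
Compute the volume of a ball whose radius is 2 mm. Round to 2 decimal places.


Shape: sphere
Radius r = 2 mm
Formula: V = (4/3) * pi * r^3
r^3 = 8
(4/3) * 8 = 10.666667
V = 10.666667 * pi
V = 33.51
33.51 mm^3


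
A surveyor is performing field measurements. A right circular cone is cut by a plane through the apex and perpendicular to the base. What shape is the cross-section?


Solid: right circular cone
Cutting plane: through the apex and perpendicular to the base
Visualize the intersection of the plane with the solid's surface.
The boundary of the cut region is a isosceles triangle.
isosceles triangle


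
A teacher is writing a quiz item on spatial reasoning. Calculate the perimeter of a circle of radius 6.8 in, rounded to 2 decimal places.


Shape: circle
Radius r = 6.8 in
Formula: C = 2 * pi * r
C = 2 * pi * 6.8
C = 13.6 * pi
C = 42.73
42.73 in


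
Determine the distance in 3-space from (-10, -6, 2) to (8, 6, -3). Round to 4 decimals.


3D distance between two points
P1 = (-10, -6, 2), P2 = (8, 6, -3)
Formula: d = sqrt((x2-x1)^2 + (y2-y1)^2 + (z2-z1)^2)
dx = 8 - -10 = 18
dy = 6 - -6 = 12
dz = -3 - 2 = -5
dx^2 + dy^2 + dz^2 = 324 + 144 + 25 = 493
d = sqrt(493)
d = 22.2036
22.2036 units


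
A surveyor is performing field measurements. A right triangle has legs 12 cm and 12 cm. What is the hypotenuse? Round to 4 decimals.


Shape: right triangle
Legs a = 12 cm, b = 12 cm
Formula: c = sqrt(a^2 + b^2)
a^2 = 144, b^2 = 144
a^2 + b^2 = 288
c = sqrt(288)
c = 16.9706
16.9706 cm


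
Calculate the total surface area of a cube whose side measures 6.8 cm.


Shape: cube
Side s = 6.8 cm
A cube has 6 square faces.
Formula: SA = 6 * s^2
s^2 = 46.24
SA = 6 * 46.24
SA = 277.44
277.44 cm^2


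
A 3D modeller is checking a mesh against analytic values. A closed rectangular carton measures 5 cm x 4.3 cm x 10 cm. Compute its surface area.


Shape: rectangular prism
l = 5 cm, w = 4.3 cm, h = 10 cm
Formula: SA = 2(lw + lh + wh)
lw = 21.5, lh = 50, wh = 43
lw + lh + wh = 114.5
SA = 2 * 114.5
SA = 229
229 cm^2


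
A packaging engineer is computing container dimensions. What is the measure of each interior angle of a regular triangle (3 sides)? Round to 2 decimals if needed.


Shape: regular triangle (3 sides)
Formula: interior angle = (n - 2) * 180 / n
(n - 2) = 1
(n - 2) * 180 = 180
angle = 180 / 3
angle = 60
60 degrees


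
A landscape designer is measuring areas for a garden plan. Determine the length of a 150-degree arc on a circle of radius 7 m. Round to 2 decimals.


Shape: circular arc
Radius r = 7 m, Angle = 150 degrees
Formula: L = (angle/360) * 2 * pi * r
2 * pi * r = 14 * pi
L = (150/360) * 14 * pi
L = 5.833333 * pi
L = 18.33
18.33 m


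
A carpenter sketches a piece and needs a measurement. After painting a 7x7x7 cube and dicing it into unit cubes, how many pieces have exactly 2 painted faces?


Large cube: 7 x 7 x 7, cut into unit cubes.
n = 7, so n - 2 = 5
Cubes with 2 painted faces lie along the edges, excluding corners.
A cube has 12 edges; each contributes (n - 2) = 5 such cubes.
Count = 12 * 5 = 60
60 unit cubes


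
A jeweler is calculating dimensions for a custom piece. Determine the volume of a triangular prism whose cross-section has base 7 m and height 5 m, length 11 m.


Shape: triangular prism
Triangle base = 7 m, triangle height = 5 m, prism length L = 11 m
Formula: V = (1/2 * b * h_tri) * L
Cross-section area = 0.5 * 7 * 5 = 17.5
V = 17.5 * 11
V = 192.5
192.5 m^3


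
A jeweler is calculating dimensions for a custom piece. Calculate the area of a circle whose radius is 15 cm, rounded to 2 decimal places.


Shape: circle
Radius r = 15 cm
Formula: A = pi * r^2
r^2 = 15^2 = 225
A = pi * 225
A = 706.86
706.86 cm^2


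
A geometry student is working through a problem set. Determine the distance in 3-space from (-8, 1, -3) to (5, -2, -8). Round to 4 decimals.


3D distance between two points
P1 = (-8, 1, -3), P2 = (5, -2, -8)
Formula: d = sqrt((x2-x1)^2 + (y2-y1)^2 + (z2-z1)^2)
dx = 5 - -8 = 13
dy = -2 - 1 = -3
dz = -8 - -3 = -5
dx^2 + dy^2 + dz^2 = 169 + 9 + 25 = 203
d = sqrt(203)
d = 14.2478
14.2478 units


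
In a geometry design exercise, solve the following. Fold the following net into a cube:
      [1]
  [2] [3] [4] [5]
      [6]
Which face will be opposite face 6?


Net: cross layout. Take square 3 as the base (bottom).
Fold the four squares in the horizontal row up around 3: 2 -> left, 4 -> right, 5 wraps to the top.
Fold 1 and 6 up from 3: 1 -> back, 6 -> front.
Opposite pairs are therefore: (1, 6), (2, 4), (3, 5).
Face 6 is opposite face 1.
face 1


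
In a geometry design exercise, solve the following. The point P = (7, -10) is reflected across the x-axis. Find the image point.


Transformation: reflection
Original point: (7, -10)
Rule for reflection over the x-axis: (x, y) -> (x, -y)
Apply: (7, -10) -> (7, 10)
(7, 10)


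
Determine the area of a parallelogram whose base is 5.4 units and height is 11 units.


Shape: parallelogram
Base b = 5.4 units, Height h = 11 units
Formula: A = b * h
A = 5.4 * 11
A = 59.4
59.4 units^2


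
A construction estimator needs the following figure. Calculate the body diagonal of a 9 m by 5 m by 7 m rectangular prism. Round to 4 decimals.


Shape: rectangular box (space diagonal)
l = 9 m, w = 5 m, h = 7 m
Visualize: the diagonal of the base, then a right triangle with that diagonal and the height.
Formula: d = sqrt(l^2 + w^2 + h^2)
l^2 + w^2 + h^2 = 81 + 25 + 49 = 155
d = sqrt(155)
d = 12.4499
12.4499 m


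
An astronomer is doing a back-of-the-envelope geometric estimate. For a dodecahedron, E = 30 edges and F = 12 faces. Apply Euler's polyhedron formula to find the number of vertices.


Polyhedron: dodecahedron
Euler's formula for convex polyhedra: V - E + F = 2
Given: E = 30 edges and F = 12 faces
Solve for V:
V = 2 + E - F = 2 + 30 - 12 = 20
20 vertices


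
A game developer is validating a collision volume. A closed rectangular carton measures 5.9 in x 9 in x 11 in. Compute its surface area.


Shape: rectangular prism
l = 5.9 in, w = 9 in, h = 11 in
Formula: SA = 2(lw + lh + wh)
lw = 53.1, lh = 64.9, wh = 99
lw + lh + wh = 217
SA = 2 * 217
SA = 434
434 in^2


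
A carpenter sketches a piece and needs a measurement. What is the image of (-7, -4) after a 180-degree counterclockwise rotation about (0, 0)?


Transformation: rotation about the origin
Original point: (-7, -4)
Rule for 180 deg: (x, y) -> (-x, -y)
Apply: (-7, -4) -> (7, 4)
(7, 4)


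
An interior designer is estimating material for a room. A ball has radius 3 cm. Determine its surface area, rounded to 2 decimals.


Shape: sphere
Radius r = 3 cm
Formula: SA = 4 * pi * r^2
r^2 = 9
SA = 4 * pi * 9
SA = 36 * pi
SA = 113.1
113.1 cm^2


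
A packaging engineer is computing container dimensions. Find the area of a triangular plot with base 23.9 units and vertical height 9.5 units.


Shape: triangle
Base b = 23.9 units, Height h = 9.5 units
Formula: A = (1/2) * b * h
A = 0.5 * 23.9 * 9.5
A = 0.5 * 227.05
A = 113.525
113.525 units^2


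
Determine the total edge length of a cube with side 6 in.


Shape: cube
Side s = 6 in
A cube has 12 edges, all equal.
Formula: total edge length = 12 * s
Total = 12 * 6
Total = 72
72 in


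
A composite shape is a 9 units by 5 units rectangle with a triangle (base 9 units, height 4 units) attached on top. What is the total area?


Composite shape: rectangle + triangle
Rectangle area = 9 * 5 = 45
Triangle area = 0.5 * 9 * 4 = 18
Total = 45 + 18
Total = 63
63 units^2


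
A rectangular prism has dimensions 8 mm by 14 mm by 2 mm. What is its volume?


Shape: rectangular prism
l = 8 mm, w = 14 mm, h = 2 mm
Formula: V = l * w * h
V = 8 * 14 * 2
V = 112 * 2
V = 224
224 mm^3


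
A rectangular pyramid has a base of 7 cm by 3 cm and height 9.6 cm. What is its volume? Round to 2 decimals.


Shape: rectangular pyramid
Base: 7 cm x 3 cm, Height h = 9.6 cm
Formula: V = (1/3) * base_area * h
base_area = 7 * 3 = 21
base_area * h = 21 * 9.6 = 201.6
V = 201.6 / 3
V = 67.2
67.2 cm^3


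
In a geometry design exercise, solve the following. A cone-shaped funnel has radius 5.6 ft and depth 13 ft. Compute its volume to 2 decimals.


Shape: cone
Radius r = 5.6 ft, Height h = 13 ft
Formula: V = (1/3) * pi * r^2 * h
r^2 = 31.36
pi * r^2 * h = pi * 31.36 * 13 = 407.68 * pi
V = 407.68 * pi / 3
V = 426.92
426.92 ft^3


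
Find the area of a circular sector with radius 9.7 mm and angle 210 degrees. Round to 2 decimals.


Shape: circular sector
Radius r = 9.7 mm, Angle = 210 degrees
Formula: A = (angle/360) * pi * r^2
r^2 = 94.09
Fraction of circle = 210/360
A = (210/360) * pi * 94.09
A = 54.885833 * pi
A = 172.43
172.43 mm^2


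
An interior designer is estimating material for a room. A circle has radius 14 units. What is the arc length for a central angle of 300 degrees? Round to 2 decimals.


Shape: circular arc
Radius r = 14 units, Angle = 300 degrees
Formula: L = (angle/360) * 2 * pi * r
2 * pi * r = 28 * pi
L = (300/360) * 28 * pi
L = 23.333333 * pi
L = 73.3
73.3 units


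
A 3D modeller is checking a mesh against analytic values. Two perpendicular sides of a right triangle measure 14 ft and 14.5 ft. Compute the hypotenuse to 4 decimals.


Shape: right triangle
Legs a = 14 ft, b = 14.5 ft
Formula: c = sqrt(a^2 + b^2)
a^2 = 196, b^2 = 210.25
a^2 + b^2 = 406.25
c = sqrt(406.25)
c = 20.1556
20.1556 ft


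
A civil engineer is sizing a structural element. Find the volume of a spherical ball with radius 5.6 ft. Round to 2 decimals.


Shape: sphere
Radius r = 5.6 ft
Formula: V = (4/3) * pi * r^3
r^3 = 175.616
(4/3) * 175.616 = 234.154667
V = 234.154667 * pi
V = 735.62
735.62 ft^3


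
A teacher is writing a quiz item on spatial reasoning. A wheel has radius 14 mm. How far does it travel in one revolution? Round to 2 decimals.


Shape: circle
Radius r = 14 mm
Formula: C = 2 * pi * r
C = 2 * pi * 14
C = 28 * pi
C = 87.96
87.96 mm


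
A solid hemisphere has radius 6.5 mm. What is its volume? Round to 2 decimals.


Shape: hemisphere (half of a sphere)
Radius r = 6.5 mm
Formula: V = (1/2) * (4/3) * pi * r^3 = (2/3) * pi * r^3
r^3 = 274.625
(2/3) * 274.625 = 183.083333
V = 183.083333 * pi
V = 575.17
575.17 mm^3


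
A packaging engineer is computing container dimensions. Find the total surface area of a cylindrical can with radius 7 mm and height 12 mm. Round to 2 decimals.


Shape: closed cylinder
Radius r = 7 mm, Height h = 12 mm
Formula: SA = 2*pi*r^2 + 2*pi*r*h = 2*pi*r*(r + h)
r + h = 19
2 * r * (r + h) = 2 * 7 * 19 = 266
SA = 266 * pi
SA = 835.66
835.66 mm^2


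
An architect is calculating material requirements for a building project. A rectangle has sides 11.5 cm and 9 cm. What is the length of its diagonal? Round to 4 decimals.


Shape: rectangle (diagonal via Pythagoras)
Sides: 11.5 cm and 9 cm
Formula: d = sqrt(l^2 + w^2)
l^2 = 132.25, w^2 = 81
l^2 + w^2 = 213.25
d = sqrt(213.25)
d = 14.6031
14.6031 cm


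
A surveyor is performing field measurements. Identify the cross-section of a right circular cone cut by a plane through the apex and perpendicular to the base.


Solid: right circular cone
Cutting plane: through the apex and perpendicular to the base
Visualize the intersection of the plane with the solid's surface.
The boundary of the cut region is a isosceles triangle.
isosceles triangle


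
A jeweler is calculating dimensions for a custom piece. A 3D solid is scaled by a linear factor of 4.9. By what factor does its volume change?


Linear scale factor k = 4.9
Rule: under a linear scaling by k, volumes scale by k^3.
k^3 = 4.9 * 4.9 * 4.9
k^3 = 24.01 * 4.9
k^3 = 117.649
Volume scales by a factor of 117.649.
117.649 (dimensionless)


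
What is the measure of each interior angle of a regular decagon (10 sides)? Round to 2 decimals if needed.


Shape: regular decagon (10 sides)
Formula: interior angle = (n - 2) * 180 / n
(n - 2) = 8
(n - 2) * 180 = 1440
angle = 1440 / 10
angle = 144
144 degrees


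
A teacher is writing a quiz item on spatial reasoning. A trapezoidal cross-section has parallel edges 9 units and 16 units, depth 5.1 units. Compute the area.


Shape: trapezoid
Parallel sides a = 9 units, b = 16 units; Height h = 5.1 units
Formula: A = (a + b) * h / 2
a + b = 9 + 16 = 25
A = 25 * 5.1 / 2
A = 127.5 / 2
A = 63.75
63.75 units^2


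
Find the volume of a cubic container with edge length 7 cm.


Shape: cube
Side s = 7 cm
Formula: V = s^3
V = 7 * 7 * 7
V = 49 * 7
V = 343
343 cm^3


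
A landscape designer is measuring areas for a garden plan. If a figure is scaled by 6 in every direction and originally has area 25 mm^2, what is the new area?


Linear scale factor k = 6
Original area = 25 mm^2
Rule: under a linear scaling by k, areas scale by k^2.
k^2 = 6^2 = 36
New area = 25 * 36
New area = 900
900 mm^2


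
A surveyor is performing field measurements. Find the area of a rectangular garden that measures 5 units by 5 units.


Shape: rectangle
Length l = 5 units, Width w = 5 units
Formula: A = l * w
A = 5 * 5
A = 25
25 units^2


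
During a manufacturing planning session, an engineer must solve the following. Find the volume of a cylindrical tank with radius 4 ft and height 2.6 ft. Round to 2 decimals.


Shape: cylinder
Radius r = 4 ft, Height h = 2.6 ft
Formula: V = pi * r^2 * h
r^2 = 16
V = pi * 16 * 2.6
V = 41.6 * pi
V = 130.69
130.69 ft^3


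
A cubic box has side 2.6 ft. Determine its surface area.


Shape: cube
Side s = 2.6 ft
A cube has 6 square faces.
Formula: SA = 6 * s^2
s^2 = 6.76
SA = 6 * 6.76
SA = 40.56
40.56 ft^2


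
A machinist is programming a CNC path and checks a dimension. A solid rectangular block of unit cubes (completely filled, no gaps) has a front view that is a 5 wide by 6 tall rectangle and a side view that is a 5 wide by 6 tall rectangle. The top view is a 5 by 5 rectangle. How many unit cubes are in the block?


Orthographic views of a solid rectangular block:
Front view 5 x 6 -> length = 5, height = 6
Side view 5 x 6 -> width = 5, height = 6 (consistent)
Top view 5 x 5 -> confirms length = 5, width = 5
The block is 5 x 5 x 6.
Total unit cubes = 5 * 5 * 6 = 150
150 unit cubes


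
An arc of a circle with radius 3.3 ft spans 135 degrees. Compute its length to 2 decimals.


Shape: circular arc
Radius r = 3.3 ft, Angle = 135 degrees
Formula: L = (angle/360) * 2 * pi * r
2 * pi * r = 6.6 * pi
L = (135/360) * 6.6 * pi
L = 2.475 * pi
L = 7.78
7.78 ft


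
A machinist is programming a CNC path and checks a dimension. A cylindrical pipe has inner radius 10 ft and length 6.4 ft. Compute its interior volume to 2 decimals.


Shape: cylinder
Radius r = 10 ft, Height h = 6.4 ft
Formula: V = pi * r^2 * h
r^2 = 100
V = pi * 100 * 6.4
V = 640 * pi
V = 2010.62
2010.62 ft^3


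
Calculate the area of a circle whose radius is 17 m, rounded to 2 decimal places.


Shape: circle
Radius r = 17 m
Formula: A = pi * r^2
r^2 = 17^2 = 289
A = pi * 289
A = 907.92
907.92 m^2


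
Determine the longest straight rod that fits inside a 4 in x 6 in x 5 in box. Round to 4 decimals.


Shape: rectangular box (space diagonal)
l = 4 in, w = 6 in, h = 5 in
Visualize: the diagonal of the base, then a right triangle with that diagonal and the height.
Formula: d = sqrt(l^2 + w^2 + h^2)
l^2 + w^2 + h^2 = 16 + 36 + 25 = 77
d = sqrt(77)
d = 8.775
8.775 in


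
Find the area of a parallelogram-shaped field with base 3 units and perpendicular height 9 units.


Shape: parallelogram
Base b = 3 units, Height h = 9 units
Formula: A = b * h
A = 3 * 9
A = 27
27 units^2


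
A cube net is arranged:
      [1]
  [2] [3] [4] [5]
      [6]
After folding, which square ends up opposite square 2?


Net: cross layout. Take square 3 as the base (bottom).
Fold the four squares in the horizontal row up around 3: 2 -> left, 4 -> right, 5 wraps to the top.
Fold 1 and 6 up from 3: 1 -> back, 6 -> front.
Opposite pairs are therefore: (1, 6), (2, 4), (3, 5).
Face 2 is opposite face 4.
face 4


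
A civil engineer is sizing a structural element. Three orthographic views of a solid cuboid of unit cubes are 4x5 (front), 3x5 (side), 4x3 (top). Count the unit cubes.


Orthographic views of a solid rectangular block:
Front view 4 x 5 -> length = 4, height = 5
Side view 3 x 5 -> width = 3, height = 5 (consistent)
Top view 4 x 3 -> confirms length = 4, width = 3
The block is 4 x 3 x 5.
Total unit cubes = 4 * 3 * 5 = 60
60 unit cubes


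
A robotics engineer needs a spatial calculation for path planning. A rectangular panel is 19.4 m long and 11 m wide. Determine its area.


Shape: rectangle
Length l = 19.4 m, Width w = 11 m
Formula: A = l * w
A = 19.4 * 11
A = 213.4
213.4 m^2


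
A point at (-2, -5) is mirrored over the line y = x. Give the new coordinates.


Transformation: reflection
Original point: (-2, -5)
Rule for reflection over y = x: (x, y) -> (y, x)
Apply: (-2, -5) -> (-5, -2)
(-5, -2)


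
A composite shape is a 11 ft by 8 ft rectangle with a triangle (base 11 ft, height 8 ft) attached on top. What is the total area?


Composite shape: rectangle + triangle
Rectangle area = 11 * 8 = 88
Triangle area = 0.5 * 11 * 8 = 44
Total = 88 + 44
Total = 132
132 ft^2


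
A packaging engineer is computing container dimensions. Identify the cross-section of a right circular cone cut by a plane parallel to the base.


Solid: right circular cone
Cutting plane: parallel to the base
Visualize the intersection of the plane with the solid's surface.
The boundary of the cut region is a circle.
circle


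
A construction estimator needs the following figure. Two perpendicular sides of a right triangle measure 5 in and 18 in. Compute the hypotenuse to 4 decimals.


Shape: right triangle
Legs a = 5 in, b = 18 in
Formula: c = sqrt(a^2 + b^2)
a^2 = 25, b^2 = 324
a^2 + b^2 = 349
c = sqrt(349)
c = 18.6815
18.6815 in


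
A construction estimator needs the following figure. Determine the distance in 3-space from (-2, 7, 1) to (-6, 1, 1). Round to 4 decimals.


3D distance between two points
P1 = (-2, 7, 1), P2 = (-6, 1, 1)
Formula: d = sqrt((x2-x1)^2 + (y2-y1)^2 + (z2-z1)^2)
dx = -6 - -2 = -4
dy = 1 - 7 = -6
dz = 1 - 1 = 0
dx^2 + dy^2 + dz^2 = 16 + 36 + 0 = 52
d = sqrt(52)
d = 7.2111
7.2111 units


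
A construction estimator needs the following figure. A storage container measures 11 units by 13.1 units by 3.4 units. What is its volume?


Shape: rectangular prism
l = 11 units, w = 13.1 units, h = 3.4 units
Formula: V = l * w * h
V = 11 * 13.1 * 3.4
V = 144.1 * 3.4
V = 489.94
489.94 units^3


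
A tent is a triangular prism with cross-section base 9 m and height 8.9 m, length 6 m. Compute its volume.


Shape: triangular prism
Triangle base = 9 m, triangle height = 8.9 m, prism length L = 6 m
Formula: V = (1/2 * b * h_tri) * L
Cross-section area = 0.5 * 9 * 8.9 = 40.05
V = 40.05 * 6
V = 240.3
240.3 m^3


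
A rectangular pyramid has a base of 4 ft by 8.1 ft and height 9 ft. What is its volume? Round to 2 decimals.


Shape: rectangular pyramid
Base: 4 ft x 8.1 ft, Height h = 9 ft
Formula: V = (1/3) * base_area * h
base_area = 4 * 8.1 = 32.4
base_area * h = 32.4 * 9 = 291.6
V = 291.6 / 3
V = 97.2
97.2 ft^3


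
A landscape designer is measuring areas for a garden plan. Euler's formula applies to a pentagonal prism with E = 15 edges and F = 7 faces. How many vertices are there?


Polyhedron: pentagonal prism
Euler's formula for convex polyhedra: V - E + F = 2
Given: E = 15 edges and F = 7 faces
Solve for V:
V = 2 + E - F = 2 + 15 - 7 = 10
10 vertices


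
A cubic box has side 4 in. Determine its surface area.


Shape: cube
Side s = 4 in
A cube has 6 square faces.
Formula: SA = 6 * s^2
s^2 = 16
SA = 6 * 16
SA = 96
96 in^2


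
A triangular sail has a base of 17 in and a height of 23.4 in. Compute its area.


Shape: triangle
Base b = 17 in, Height h = 23.4 in
Formula: A = (1/2) * b * h
A = 0.5 * 17 * 23.4
A = 0.5 * 397.8
A = 198.9
198.9 in^2


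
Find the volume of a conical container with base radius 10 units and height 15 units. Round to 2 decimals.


Shape: cone
Radius r = 10 units, Height h = 15 units
Formula: V = (1/3) * pi * r^2 * h
r^2 = 100
pi * r^2 * h = pi * 100 * 15 = 1500 * pi
V = 1500 * pi / 3
V = 1570.8
1570.8 units^3


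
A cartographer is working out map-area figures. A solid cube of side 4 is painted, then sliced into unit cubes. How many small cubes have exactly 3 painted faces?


Large cube: 4 x 4 x 4, cut into unit cubes.
Cubes with 3 painted faces are at the corners. A cube always has 8 corners.
Count = 8
8 unit cubes


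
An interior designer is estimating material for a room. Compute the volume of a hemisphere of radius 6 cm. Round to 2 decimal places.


Shape: hemisphere (half of a sphere)
Radius r = 6 cm
Formula: V = (1/2) * (4/3) * pi * r^3 = (2/3) * pi * r^3
r^3 = 216
(2/3) * 216 = 144
V = 144 * pi
V = 452.39
452.39 cm^3


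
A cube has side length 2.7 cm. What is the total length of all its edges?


Shape: cube
Side s = 2.7 cm
A cube has 12 edges, all equal.
Formula: total edge length = 12 * s
Total = 12 * 2.7
Total = 32.4
32.4 cm


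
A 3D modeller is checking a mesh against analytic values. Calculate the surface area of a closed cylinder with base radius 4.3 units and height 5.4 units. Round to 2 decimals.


Shape: closed cylinder
Radius r = 4.3 units, Height h = 5.4 units
Formula: SA = 2*pi*r^2 + 2*pi*r*h = 2*pi*r*(r + h)
r + h = 9.7
2 * r * (r + h) = 2 * 4.3 * 9.7 = 83.42
SA = 83.42 * pi
SA = 262.07
262.07 units^2


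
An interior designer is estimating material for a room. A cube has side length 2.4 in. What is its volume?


Shape: cube
Side s = 2.4 in
Formula: V = s^3
V = 2.4 * 2.4 * 2.4
V = 5.76 * 2.4
V = 13.824
13.824 in^3


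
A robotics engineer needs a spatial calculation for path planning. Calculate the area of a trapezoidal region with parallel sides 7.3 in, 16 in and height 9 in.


Shape: trapezoid
Parallel sides a = 7.3 in, b = 16 in; Height h = 9 in
Formula: A = (a + b) * h / 2
a + b = 7.3 + 16 = 23.3
A = 23.3 * 9 / 2
A = 209.7 / 2
A = 104.85
104.85 in^2


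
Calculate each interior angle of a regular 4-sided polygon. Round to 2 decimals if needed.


Shape: regular square (4 sides)
Formula: interior angle = (n - 2) * 180 / n
(n - 2) = 2
(n - 2) * 180 = 360
angle = 360 / 4
angle = 90
90 degrees


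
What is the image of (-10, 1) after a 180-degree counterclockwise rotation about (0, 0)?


Transformation: rotation about the origin
Original point: (-10, 1)
Rule for 180 deg: (x, y) -> (-x, -y)
Apply: (-10, 1) -> (10, -1)
(10, -1)


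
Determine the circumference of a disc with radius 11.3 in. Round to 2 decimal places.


Shape: circle
Radius r = 11.3 in
Formula: C = 2 * pi * r
C = 2 * pi * 11.3
C = 22.6 * pi
C = 71
71 in


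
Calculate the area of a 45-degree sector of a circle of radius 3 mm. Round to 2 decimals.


Shape: circular sector
Radius r = 3 mm, Angle = 45 degrees
Formula: A = (angle/360) * pi * r^2
r^2 = 9
Fraction of circle = 45/360
A = (45/360) * pi * 9
A = 1.125 * pi
A = 3.53
3.53 mm^2


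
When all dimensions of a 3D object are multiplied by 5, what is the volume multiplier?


Linear scale factor k = 5
Rule: under a linear scaling by k, volumes scale by k^3.
k^3 = 5 * 5 * 5
k^3 = 25 * 5
k^3 = 125
Volume scales by a factor of 125.
125 (dimensionless)


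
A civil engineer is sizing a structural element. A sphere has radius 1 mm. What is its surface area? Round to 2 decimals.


Shape: sphere
Radius r = 1 mm
Formula: SA = 4 * pi * r^2
r^2 = 1
SA = 4 * pi * 1
SA = 4 * pi
SA = 12.57
12.57 mm^2


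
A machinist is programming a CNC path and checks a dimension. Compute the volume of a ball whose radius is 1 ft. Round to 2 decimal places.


Shape: sphere
Radius r = 1 ft
Formula: V = (4/3) * pi * r^3
r^3 = 1
(4/3) * 1 = 1.333333
V = 1.333333 * pi
V = 4.19
4.19 ft^3


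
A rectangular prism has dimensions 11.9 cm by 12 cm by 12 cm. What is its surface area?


Shape: rectangular prism
l = 11.9 cm, w = 12 cm, h = 12 cm
Formula: SA = 2(lw + lh + wh)
lw = 142.8, lh = 142.8, wh = 144
lw + lh + wh = 429.6
SA = 2 * 429.6
SA = 859.2
859.2 cm^2


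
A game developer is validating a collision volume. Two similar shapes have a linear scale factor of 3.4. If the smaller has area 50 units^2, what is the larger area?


Linear scale factor k = 3.4
Original area = 50 units^2
Rule: under a linear scaling by k, areas scale by k^2.
k^2 = 3.4^2 = 11.56
New area = 50 * 11.56
New area = 578
578 units^2
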